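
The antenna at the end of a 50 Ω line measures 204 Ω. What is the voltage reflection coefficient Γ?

Γ = 0.606

Γ = (Z_L − Z_0)/(Z_L + Z_0) = (204 − 50)/(204 + 50) = 154/254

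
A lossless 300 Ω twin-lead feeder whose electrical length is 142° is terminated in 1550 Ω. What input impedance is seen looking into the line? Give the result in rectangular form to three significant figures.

tan(βl) = tan(142°) = -0.781
Z_in = Z_0·(Z_L + jZ_0·tanβl)/(Z_0 + jZ_L·tanβl)
     = 300·(1550 − j234)/(300 − j1210)

Z_in ≈ 144 + j348 Ω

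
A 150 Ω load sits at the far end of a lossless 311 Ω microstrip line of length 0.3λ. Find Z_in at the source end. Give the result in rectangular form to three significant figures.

Z_in ≈ 490 − j229 Ω

βl = 2π × 0.3 = 108°
tan(βl) = tan(108°) = -3.08
Z_in = Z_0·(Z_L + jZ_0·tanβl)/(Z_0 + jZ_L·tanβl)
     = 311·(150 − j957)/(311 − j462)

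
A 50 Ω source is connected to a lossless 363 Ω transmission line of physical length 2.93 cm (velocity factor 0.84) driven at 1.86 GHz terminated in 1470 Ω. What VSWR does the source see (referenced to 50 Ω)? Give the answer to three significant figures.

λ = v/f = 0.84·c / 1.86 GHz = 0.135 m
βl = 2π·l/λ = 2π × 0.216 = 77.9°
tan(βl) = 4.65
Z_in = Z_0·(Z_L + jZ_0·tanβl)/(Z_0 + jZ_L·tanβl) = 93.5 − j73.2 Ω
Γ_s = (Z_in − Z_s)/(Z_in + Z_s) = (43.5 − j73.2)/(144 − j73.2), |Γ_s| = 0.528
VSWR = (1 + |Γ_s|)/(1 − |Γ_s|)

VSWR ≈ 3.24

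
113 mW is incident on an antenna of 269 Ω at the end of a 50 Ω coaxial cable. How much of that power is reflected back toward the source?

Γ = (269 − 50)/(269 + 50) = 0.687
|Γ|² = 0.471
P_refl = |Γ|²·P_inc = 53.3 mW, P_del = (1 − |Γ|²)·P_inc = 59.7 mW

P_reflected ≈ 53.3 mW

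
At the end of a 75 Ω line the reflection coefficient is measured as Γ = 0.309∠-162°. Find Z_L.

Z_L = Z_0·(1 + Γ)/(1 − Γ) = 75·(0.706 − j0.0955)/(1.29 + j0.0955)

Z_L ≈ 40.3 − j8.51 Ω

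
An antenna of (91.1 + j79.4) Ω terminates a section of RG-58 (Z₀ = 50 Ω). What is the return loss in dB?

Γ = (41.1 + j79.4)/(141.1 + j79.4), |Γ| = 0.552
RL = −20·log₁₀|Γ| = −20·log₁₀(0.552)

RL ≈ 5.16 dB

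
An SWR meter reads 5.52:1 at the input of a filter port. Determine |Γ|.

|Γ| = (S − 1)/(S + 1) = (5.52 − 1)/(5.52 + 1) = 4.52/6.52

|Γ| ≈ 0.693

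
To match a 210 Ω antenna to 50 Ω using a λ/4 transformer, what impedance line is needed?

Z_qwt = √(Z_0·R_L) = √(50 × 210) = √10500

Z_qwt ≈ 102 Ω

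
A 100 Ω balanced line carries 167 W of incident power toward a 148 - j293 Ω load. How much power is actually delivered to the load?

|Γ| = |(48 − j293)/(248 − j293)| = 0.773
|Γ|² = 0.598
P_refl = |Γ|²·P_inc = 99.9 W, P_del = (1 − |Γ|²)·P_inc = 67.1 W

P_delivered ≈ 67.1 W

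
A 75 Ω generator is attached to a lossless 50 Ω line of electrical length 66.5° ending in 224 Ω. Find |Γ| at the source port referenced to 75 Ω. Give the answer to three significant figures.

|Γ| ≈ 0.72

tan(βl) = 2.3
Z_in = Z_0·(Z_L + jZ_0·tanβl)/(Z_0 + jZ_L·tanβl) = 13.1 − j20.5 Ω
Γ_s = (Z_in − Z_s)/(Z_in + Z_s) = (-61.9 − j20.5)/(88.1 − j20.5), |Γ_s| = 0.72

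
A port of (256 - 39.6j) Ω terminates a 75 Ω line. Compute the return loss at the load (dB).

Γ = (181 − j39.6)/(331 − j39.6), |Γ| = 0.556
RL = −20·log₁₀|Γ| = −20·log₁₀(0.556)

RL ≈ 5.1 dB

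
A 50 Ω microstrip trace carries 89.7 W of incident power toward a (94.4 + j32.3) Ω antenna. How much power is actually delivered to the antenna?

|Γ| = |(44.4 + j32.3)/(144.4 + j32.3)| = 0.371
|Γ|² = 0.138
P_refl = |Γ|²·P_inc = 12.4 W, P_del = (1 − |Γ|²)·P_inc = 77.3 W

P_delivered ≈ 77.3 W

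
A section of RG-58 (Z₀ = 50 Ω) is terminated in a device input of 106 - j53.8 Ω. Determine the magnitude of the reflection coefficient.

Γ = (Z_L − Z_0)/(Z_L + Z_0) = (56 − j53.8)/(156 − j53.8)
|Γ| = 77.7/165

|Γ| ≈ 0.471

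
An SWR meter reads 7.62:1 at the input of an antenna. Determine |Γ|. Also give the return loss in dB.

|Γ| ≈ 0.768; return loss ≈ 2.29 dB

|Γ| = (S − 1)/(S + 1) = (7.62 − 1)/(7.62 + 1) = 6.62/8.62
RL = −20·log₁₀|Γ| = −20·log₁₀(0.768)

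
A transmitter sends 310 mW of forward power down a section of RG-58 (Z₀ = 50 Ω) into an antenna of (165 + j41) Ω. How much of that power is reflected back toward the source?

|Γ| = |(115 + j41)/(215 + j41)| = 0.558
|Γ|² = 0.311
P_refl = |Γ|²·P_inc = 96.5 mW, P_del = (1 − |Γ|²)·P_inc = 214 mW

P_reflected ≈ 96.5 mW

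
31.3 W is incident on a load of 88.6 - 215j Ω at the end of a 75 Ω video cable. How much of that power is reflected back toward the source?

P_reflected ≈ 19.9 W

|Γ| = |(13.6 − j215)/(163.6 − j215)| = 0.797
|Γ|² = 0.636
P_refl = |Γ|²·P_inc = 19.9 W, P_del = (1 − |Γ|²)·P_inc = 11.4 W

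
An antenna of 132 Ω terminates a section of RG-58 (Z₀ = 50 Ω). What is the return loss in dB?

Γ = (132 − 50)/(132 + 50) = 0.451
RL = −20·log₁₀|Γ| = −20·log₁₀(0.451)

RL ≈ 6.93 dB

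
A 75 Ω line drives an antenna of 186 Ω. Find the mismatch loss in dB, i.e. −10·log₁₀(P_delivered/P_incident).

mismatch loss ≈ 0.866 dB

Γ = (186 − 75)/(186 + 75) = 0.425
|Γ|² = 0.181, so P_del/P_inc = 1 − |Γ|² = 0.819
ML = −10·log₁₀(1 − |Γ|²)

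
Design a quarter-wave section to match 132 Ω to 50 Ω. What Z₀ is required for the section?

Z_qwt ≈ 81.2 Ω

Z_qwt = √(Z_0·R_L) = √(50 × 132) = √6600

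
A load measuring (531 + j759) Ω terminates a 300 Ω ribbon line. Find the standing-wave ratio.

Γ = (Z_L − Z_0)/(Z_L + Z_0) = (231 + j759)/(831 + j759)
|Γ| = 793/1130 = 0.705
VSWR = (1 + |Γ|)/(1 − |Γ|) = 1.7/0.295

VSWR ≈ 5.78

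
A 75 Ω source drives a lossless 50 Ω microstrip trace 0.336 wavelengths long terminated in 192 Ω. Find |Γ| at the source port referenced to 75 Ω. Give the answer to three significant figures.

|Γ| ≈ 0.663

βl = 2π × 0.336 = 121°
tan(βl) = -1.67
Z_in = Z_0·(Z_L + jZ_0·tanβl)/(Z_0 + jZ_L·tanβl) = 17.3 + j27.3 Ω
Γ_s = (Z_in − Z_s)/(Z_in + Z_s) = (-57.7 + j27.3)/(92.3 + j27.3), |Γ_s| = 0.663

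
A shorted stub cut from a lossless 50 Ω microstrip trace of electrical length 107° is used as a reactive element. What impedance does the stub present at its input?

tan(βl) = -3.27
For a shorted stub, Z_in = jZ_0·tan(βl)

Z_in ≈ −j164 Ω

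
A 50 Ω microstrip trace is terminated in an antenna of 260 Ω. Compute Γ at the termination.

Γ = (Z_L − Z_0)/(Z_L + Z_0) = (260 − 50)/(260 + 50) = 210/310

Γ = 0.677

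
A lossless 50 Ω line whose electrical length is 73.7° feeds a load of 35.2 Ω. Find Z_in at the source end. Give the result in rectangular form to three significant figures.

tan(βl) = tan(73.7°) = 3.42
Z_in = Z_0·(Z_L + jZ_0·tanβl)/(Z_0 + jZ_L·tanβl)
     = 50·(35.2 + j171)/(50 + j120)

Z_in ≈ 65.8 + j12.7 Ω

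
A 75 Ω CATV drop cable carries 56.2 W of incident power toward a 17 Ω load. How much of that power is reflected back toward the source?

Γ = (17 − 75)/(17 + 75) = -0.63
|Γ|² = 0.397
P_refl = |Γ|²·P_inc = 22.3 W, P_del = (1 − |Γ|²)·P_inc = 33.9 W

P_reflected ≈ 22.3 W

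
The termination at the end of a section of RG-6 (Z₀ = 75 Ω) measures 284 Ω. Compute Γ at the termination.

Γ = (Z_L − Z_0)/(Z_L + Z_0) = (284 − 75)/(284 + 75) = 209/359

Γ = 0.582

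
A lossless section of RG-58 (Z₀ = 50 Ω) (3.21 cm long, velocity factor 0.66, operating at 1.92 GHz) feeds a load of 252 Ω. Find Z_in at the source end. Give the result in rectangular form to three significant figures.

λ = v/f = 0.66·c / 1.92 GHz = 0.103 m
βl = 2π·l/λ = 2π × 0.311 = 112°
tan(βl) = tan(112°) = -2.47
Z_in = Z_0·(Z_L + jZ_0·tanβl)/(Z_0 + jZ_L·tanβl)
     = 50·(252 − j123)/(50 − j622)

Z_in ≈ 11.5 + j19.3 Ω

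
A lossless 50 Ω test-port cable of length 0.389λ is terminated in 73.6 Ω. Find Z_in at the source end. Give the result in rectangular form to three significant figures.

Z_in ≈ 49.7 + j19.4 Ω

βl = 2π × 0.389 = 140°
tan(βl) = tan(140°) = -0.838
Z_in = Z_0·(Z_L + jZ_0·tanβl)/(Z_0 + jZ_L·tanβl)
     = 50·(73.6 − j41.9)/(50 − j61.7)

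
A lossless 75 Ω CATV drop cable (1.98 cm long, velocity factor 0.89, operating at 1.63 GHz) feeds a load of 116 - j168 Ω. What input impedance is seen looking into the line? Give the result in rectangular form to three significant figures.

Z_in ≈ 18.5 − j39.6 Ω

λ = v/f = 0.89·c / 1.63 GHz = 0.164 m
βl = 2π·l/λ = 2π × 0.121 = 43.5°
tan(βl) = tan(43.5°) = 0.949
Z_in = Z_0·(Z_L + jZ_0·tanβl)/(Z_0 + jZ_L·tanβl)
     = 75·(116 − j96.8)/(235 + j110)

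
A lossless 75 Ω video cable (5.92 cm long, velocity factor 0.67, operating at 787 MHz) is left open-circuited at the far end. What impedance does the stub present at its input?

Z_in ≈ −j8.62 Ω

λ = v/f = 0.67·c / 787 MHz = 0.255 m
βl = 2π·l/λ = 2π × 0.232 = 83.4°
tan(βl) = 8.7
For an open-circuited stub, Z_in = −jZ_0·cot(βl) = −jZ_0/tan(βl)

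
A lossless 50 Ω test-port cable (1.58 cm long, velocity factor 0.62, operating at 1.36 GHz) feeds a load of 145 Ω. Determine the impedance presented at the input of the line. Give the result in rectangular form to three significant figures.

Z_in ≈ 34 − j43.1 Ω

λ = v/f = 0.62·c / 1.36 GHz = 0.137 m
βl = 2π·l/λ = 2π × 0.116 = 41.6°
tan(βl) = tan(41.6°) = 0.888
Z_in = Z_0·(Z_L + jZ_0·tanβl)/(Z_0 + jZ_L·tanβl)
     = 50·(145 + j44.4)/(50 + j129)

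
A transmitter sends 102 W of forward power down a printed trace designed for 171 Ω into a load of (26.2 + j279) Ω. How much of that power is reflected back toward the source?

P_reflected ≈ 86.3 W

|Γ| = |(-144.8 + j279)/(197.2 + j279)| = 0.92
|Γ|² = 0.846
P_refl = |Γ|²·P_inc = 86.3 W, P_del = (1 − |Γ|²)·P_inc = 15.7 W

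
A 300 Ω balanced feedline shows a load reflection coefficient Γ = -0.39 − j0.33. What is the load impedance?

Z_L = Z_0·(1 + Γ)/(1 − Γ) = 300·(0.61 − j0.33)/(1.39 + j0.33)

Z_L ≈ 109 − j97 Ω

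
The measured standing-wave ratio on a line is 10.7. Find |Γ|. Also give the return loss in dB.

|Γ| = (S − 1)/(S + 1) = (10.7 − 1)/(10.7 + 1) = 9.7/11.7
RL = −20·log₁₀|Γ| = −20·log₁₀(0.829)

|Γ| ≈ 0.829; return loss ≈ 1.63 dB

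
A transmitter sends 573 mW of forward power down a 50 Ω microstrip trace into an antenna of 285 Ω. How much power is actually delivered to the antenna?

Γ = (285 − 50)/(285 + 50) = 0.701
|Γ|² = 0.492
P_refl = |Γ|²·P_inc = 282 mW, P_del = (1 − |Γ|²)·P_inc = 291 mW

P_delivered ≈ 291 mW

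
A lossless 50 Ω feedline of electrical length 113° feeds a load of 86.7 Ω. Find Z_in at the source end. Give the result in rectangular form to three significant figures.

Z_in ≈ 32.1 + j13.4 Ω

tan(βl) = tan(113°) = -2.36
Z_in = Z_0·(Z_L + jZ_0·tanβl)/(Z_0 + jZ_L·tanβl)
     = 50·(86.7 − j118)/(50 − j204)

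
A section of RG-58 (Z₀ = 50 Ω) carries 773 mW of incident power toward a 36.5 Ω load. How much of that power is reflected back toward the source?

Γ = (36.5 − 50)/(36.5 + 50) = -0.156
|Γ|² = 0.0244
P_refl = |Γ|²·P_inc = 18.8 mW, P_del = (1 − |Γ|²)·P_inc = 754 mW

P_reflected ≈ 18.8 mW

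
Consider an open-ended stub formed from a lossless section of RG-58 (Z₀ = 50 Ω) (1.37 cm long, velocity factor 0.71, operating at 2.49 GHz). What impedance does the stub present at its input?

λ = v/f = 0.71·c / 2.49 GHz = 0.0855 m
βl = 2π·l/λ = 2π × 0.16 = 57.7°
tan(βl) = 1.58
For an open-ended stub, Z_in = −jZ_0·cot(βl) = −jZ_0/tan(βl)

Z_in ≈ −j31.7 Ω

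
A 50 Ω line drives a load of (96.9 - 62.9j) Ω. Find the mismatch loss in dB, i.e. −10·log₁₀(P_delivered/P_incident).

mismatch loss ≈ 1.2 dB

Γ = (46.9 − j62.9)/(146.9 − j62.9), |Γ| = 0.491
|Γ|² = 0.241, so P_del/P_inc = 1 − |Γ|² = 0.759
ML = −10·log₁₀(1 − |Γ|²)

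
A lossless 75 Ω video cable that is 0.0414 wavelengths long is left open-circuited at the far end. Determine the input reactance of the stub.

βl = 2π × 0.0414 = 14.9°
tan(βl) = 0.266
For an open-circuited stub, Z_in = −jZ_0·cot(βl) = −jZ_0/tan(βl)

X_in ≈ -282 Ω (capacitive)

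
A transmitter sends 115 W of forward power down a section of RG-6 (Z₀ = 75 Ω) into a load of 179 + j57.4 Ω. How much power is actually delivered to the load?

P_delivered ≈ 91.1 W

|Γ| = |(104 + j57.4)/(254 + j57.4)| = 0.456
|Γ|² = 0.208
P_refl = |Γ|²·P_inc = 23.9 W, P_del = (1 − |Γ|²)·P_inc = 91.1 W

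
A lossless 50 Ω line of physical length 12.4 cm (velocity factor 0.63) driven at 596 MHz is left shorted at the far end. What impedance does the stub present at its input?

λ = v/f = 0.63·c / 596 MHz = 0.317 m
βl = 2π·l/λ = 2π × 0.391 = 141°
tan(βl) = -0.816
For a shorted stub, Z_in = jZ_0·tan(βl)

Z_in ≈ −j40.8 Ω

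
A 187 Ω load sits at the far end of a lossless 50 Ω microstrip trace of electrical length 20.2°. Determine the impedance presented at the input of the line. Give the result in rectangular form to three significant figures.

tan(βl) = tan(20.2°) = 0.368
Z_in = Z_0·(Z_L + jZ_0·tanβl)/(Z_0 + jZ_L·tanβl)
     = 50·(187 + j18.4)/(50 + j68.8)

Z_in ≈ 73.4 − j82.6 Ω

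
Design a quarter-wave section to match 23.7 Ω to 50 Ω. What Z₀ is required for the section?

Z_qwt ≈ 34.4 Ω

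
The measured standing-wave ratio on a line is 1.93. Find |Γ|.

|Γ| ≈ 0.317

|Γ| = (S − 1)/(S + 1) = (1.93 − 1)/(1.93 + 1) = 0.93/2.93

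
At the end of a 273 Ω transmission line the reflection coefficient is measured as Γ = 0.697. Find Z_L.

Z_L ≈ 1530 Ω

Z_L = Z_0·(1 + Γ)/(1 − Γ) = 273·(1.7)/(0.303)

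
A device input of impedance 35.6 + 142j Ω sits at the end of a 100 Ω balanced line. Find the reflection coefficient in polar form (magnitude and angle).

Γ ≈ 0.794 ∠ 68.1°

Γ = (Z_L − Z_0)/(Z_L + Z_0) = (-64.4 + j142)/(135.6 + j142)
|Γ| = 156/196 = 0.794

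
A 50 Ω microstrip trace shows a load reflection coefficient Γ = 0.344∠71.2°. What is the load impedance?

Z_L ≈ 49.2 + j36.3 Ω

Z_L = Z_0·(1 + Γ)/(1 − Γ) = 50·(1.11 + j0.326)/(0.889 − j0.326)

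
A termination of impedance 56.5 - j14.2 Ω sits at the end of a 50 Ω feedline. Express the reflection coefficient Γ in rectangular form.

Γ ≈ 0.0774 − j0.123

Γ = (Z_L − Z_0)/(Z_L + Z_0) = (6.5 − j14.2)/(106.5 − j14.2)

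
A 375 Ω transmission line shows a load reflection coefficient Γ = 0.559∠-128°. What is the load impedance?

Z_L ≈ 129 − j165 Ω

Z_L = Z_0·(1 + Γ)/(1 − Γ) = 375·(0.656 − j0.44)/(1.34 + j0.44)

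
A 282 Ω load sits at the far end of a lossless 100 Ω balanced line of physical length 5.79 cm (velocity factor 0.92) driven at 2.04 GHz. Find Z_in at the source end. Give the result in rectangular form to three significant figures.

Z_in ≈ 121 + j117 Ω

λ = v/f = 0.92·c / 2.04 GHz = 0.135 m
βl = 2π·l/λ = 2π × 0.428 = 154°
tan(βl) = tan(154°) = -0.486
Z_in = Z_0·(Z_L + jZ_0·tanβl)/(Z_0 + jZ_L·tanβl)
     = 100·(282 − j48.6)/(100 − j137)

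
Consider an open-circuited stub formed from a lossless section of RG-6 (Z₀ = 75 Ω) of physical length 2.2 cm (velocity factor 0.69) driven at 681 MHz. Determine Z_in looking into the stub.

Z_in ≈ −j153 Ω

λ = v/f = 0.69·c / 681 MHz = 0.304 m
βl = 2π·l/λ = 2π × 0.0724 = 26.1°
tan(βl) = 0.489
For an open-circuited stub, Z_in = −jZ_0·cot(βl) = −jZ_0/tan(βl)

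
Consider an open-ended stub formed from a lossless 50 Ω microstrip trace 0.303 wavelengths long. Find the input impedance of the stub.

βl = 2π × 0.303 = 109°
tan(βl) = -2.89
For an open-ended stub, Z_in = −jZ_0·cot(βl) = −jZ_0/tan(βl)

Z_in ≈ +j17.3 Ω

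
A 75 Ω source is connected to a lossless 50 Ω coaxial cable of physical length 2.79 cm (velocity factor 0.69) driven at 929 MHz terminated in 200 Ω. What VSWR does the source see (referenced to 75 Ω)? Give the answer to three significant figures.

λ = v/f = 0.69·c / 929 MHz = 0.223 m
βl = 2π·l/λ = 2π × 0.125 = 45.1°
tan(βl) = 1
Z_in = Z_0·(Z_L + jZ_0·tanβl)/(Z_0 + jZ_L·tanβl) = 23.5 − j44 Ω
Γ_s = (Z_in − Z_s)/(Z_in + Z_s) = (-51.5 − j44)/(98.5 − j44), |Γ_s| = 0.628
VSWR = (1 + |Γ_s|)/(1 − |Γ_s|)

VSWR ≈ 4.38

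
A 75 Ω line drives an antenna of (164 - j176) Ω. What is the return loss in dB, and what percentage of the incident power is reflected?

RL ≈ 3.55 dB; 44.2% of incident power reflected

Γ = (89 − j176)/(239 − j176), |Γ| = 0.664
RL = −20·log₁₀(0.664) = 3.55 dB
P_refl/P_inc = |Γ|² = 0.442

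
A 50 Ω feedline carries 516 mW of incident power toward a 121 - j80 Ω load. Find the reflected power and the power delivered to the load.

|Γ| = |(71 − j80)/(171 − j80)| = 0.567
|Γ|² = 0.321
P_refl = |Γ|²·P_inc = 166 mW, P_del = (1 − |Γ|²)·P_inc = 350 mW

P_reflected ≈ 166 mW; P_delivered ≈ 350 mW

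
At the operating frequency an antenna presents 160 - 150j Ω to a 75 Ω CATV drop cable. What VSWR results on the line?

VSWR ≈ 4.24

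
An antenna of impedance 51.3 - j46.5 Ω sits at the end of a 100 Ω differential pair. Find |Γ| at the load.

Γ = (Z_L − Z_0)/(Z_L + Z_0) = (-48.7 − j46.5)/(151.3 − j46.5)
|Γ| = 67.3/158

|Γ| ≈ 0.425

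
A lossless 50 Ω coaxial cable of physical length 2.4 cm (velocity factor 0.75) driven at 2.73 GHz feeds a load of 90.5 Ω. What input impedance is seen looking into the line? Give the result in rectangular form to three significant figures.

λ = v/f = 0.75·c / 2.73 GHz = 0.0824 m
βl = 2π·l/λ = 2π × 0.291 = 105°
tan(βl) = tan(105°) = -3.78
Z_in = Z_0·(Z_L + jZ_0·tanβl)/(Z_0 + jZ_L·tanβl)
     = 50·(90.5 − j189)/(50 − j342)

Z_in ≈ 28.9 + j9.01 Ω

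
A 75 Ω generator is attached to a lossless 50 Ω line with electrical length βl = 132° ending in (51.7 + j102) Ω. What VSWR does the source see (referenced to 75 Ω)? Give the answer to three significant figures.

VSWR ≈ 8.22

tan(βl) = -1.11
Z_in = Z_0·(Z_L + jZ_0·tanβl)/(Z_0 + jZ_L·tanβl) = 9.64 + j17.6 Ω
Γ_s = (Z_in − Z_s)/(Z_in + Z_s) = (-65.4 + j17.6)/(84.6 + j17.6), |Γ_s| = 0.783
VSWR = (1 + |Γ_s|)/(1 − |Γ_s|)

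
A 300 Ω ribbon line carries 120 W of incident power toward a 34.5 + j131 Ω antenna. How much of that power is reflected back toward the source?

|Γ| = |(-265.5 + j131)/(334.5 + j131)| = 0.824
|Γ|² = 0.679
P_refl = |Γ|²·P_inc = 81.5 W, P_del = (1 − |Γ|²)·P_inc = 38.5 W

P_reflected ≈ 81.5 W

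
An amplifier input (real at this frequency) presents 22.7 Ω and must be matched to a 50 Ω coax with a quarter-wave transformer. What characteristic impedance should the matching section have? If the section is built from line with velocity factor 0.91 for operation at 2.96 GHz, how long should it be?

Z_qwt = √(Z_0·R_L) = √(50 × 22.7) = √1135
λ = 0.91·c/f = 0.0922 m, so l = λ/4 = 0.0231 m

Z_qwt ≈ 33.7 Ω; length ≈ 2.31 cm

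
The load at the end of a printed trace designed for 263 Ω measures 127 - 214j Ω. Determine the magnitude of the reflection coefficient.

|Γ| ≈ 0.57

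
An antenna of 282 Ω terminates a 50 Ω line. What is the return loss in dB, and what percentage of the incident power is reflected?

RL ≈ 3.11 dB; 48.8% of incident power reflected

Γ = (282 − 50)/(282 + 50) = 0.699
RL = −20·log₁₀(0.699) = 3.11 dB
P_refl/P_inc = |Γ|² = 0.488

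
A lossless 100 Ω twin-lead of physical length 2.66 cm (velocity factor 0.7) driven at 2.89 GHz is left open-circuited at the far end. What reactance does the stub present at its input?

X_in ≈ 89.4 Ω (inductive)

λ = v/f = 0.7·c / 2.89 GHz = 0.0727 m
βl = 2π·l/λ = 2π × 0.366 = 132°
tan(βl) = -1.12
For an open-circuited stub, Z_in = −jZ_0·cot(βl) = −jZ_0/tan(βl)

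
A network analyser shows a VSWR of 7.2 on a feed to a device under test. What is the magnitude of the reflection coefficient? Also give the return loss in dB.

|Γ| ≈ 0.756; return loss ≈ 2.43 dB

|Γ| = (S − 1)/(S + 1) = (7.2 − 1)/(7.2 + 1) = 6.2/8.2
RL = −20·log₁₀|Γ| = −20·log₁₀(0.756)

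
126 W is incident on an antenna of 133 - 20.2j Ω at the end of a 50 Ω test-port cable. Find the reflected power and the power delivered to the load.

P_reflected ≈ 27.1 W; P_delivered ≈ 98.9 W

|Γ| = |(83 − j20.2)/(183 − j20.2)| = 0.464
|Γ|² = 0.215
P_refl = |Γ|²·P_inc = 27.1 W, P_del = (1 − |Γ|²)·P_inc = 98.9 W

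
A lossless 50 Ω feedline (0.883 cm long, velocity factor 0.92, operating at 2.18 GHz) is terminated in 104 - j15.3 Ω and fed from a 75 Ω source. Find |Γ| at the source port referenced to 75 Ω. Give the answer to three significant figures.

|Γ| ≈ 0.327

λ = v/f = 0.92·c / 2.18 GHz = 0.127 m
βl = 2π·l/λ = 2π × 0.0697 = 25.1°
tan(βl) = 0.469
Z_in = Z_0·(Z_L + jZ_0·tanβl)/(Z_0 + jZ_L·tanβl) = 56.2 − j40.8 Ω
Γ_s = (Z_in − Z_s)/(Z_in + Z_s) = (-18.8 − j40.8)/(131 − j40.8), |Γ_s| = 0.327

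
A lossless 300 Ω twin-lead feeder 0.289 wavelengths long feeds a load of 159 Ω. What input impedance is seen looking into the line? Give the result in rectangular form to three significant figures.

Z_in ≈ 492 − j157 Ω

βl = 2π × 0.289 = 104°
tan(βl) = tan(104°) = -4
Z_in = Z_0·(Z_L + jZ_0·tanβl)/(Z_0 + jZ_L·tanβl)
     = 300·(159 − j1200)/(300 − j636)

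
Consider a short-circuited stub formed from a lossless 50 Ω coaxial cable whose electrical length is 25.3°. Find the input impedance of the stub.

Z_in ≈ +j23.6 Ω

tan(βl) = 0.473
For a short-circuited stub, Z_in = jZ_0·tan(βl)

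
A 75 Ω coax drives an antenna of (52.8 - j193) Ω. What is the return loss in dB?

Γ = (-22.2 − j193)/(127.8 − j193), |Γ| = 0.839
RL = −20·log₁₀|Γ| = −20·log₁₀(0.839)

RL ≈ 1.52 dB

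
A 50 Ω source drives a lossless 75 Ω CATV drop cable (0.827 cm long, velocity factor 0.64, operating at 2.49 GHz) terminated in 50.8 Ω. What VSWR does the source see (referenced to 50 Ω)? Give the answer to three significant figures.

λ = v/f = 0.64·c / 2.49 GHz = 0.0771 m
βl = 2π·l/λ = 2π × 0.107 = 38.6°
tan(βl) = 0.799
Z_in = Z_0·(Z_L + jZ_0·tanβl)/(Z_0 + jZ_L·tanβl) = 64.4 + j25.1 Ω
Γ_s = (Z_in − Z_s)/(Z_in + Z_s) = (14.4 + j25.1)/(114 + j25.1), |Γ_s| = 0.247
VSWR = (1 + |Γ_s|)/(1 − |Γ_s|)

VSWR ≈ 1.66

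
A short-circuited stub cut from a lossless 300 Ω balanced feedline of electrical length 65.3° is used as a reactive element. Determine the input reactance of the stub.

X_in ≈ 652 Ω (inductive)

tan(βl) = 2.17
For a short-circuited stub, Z_in = jZ_0·tan(βl)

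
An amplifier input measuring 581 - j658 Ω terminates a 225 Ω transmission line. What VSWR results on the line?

VSWR ≈ 6.12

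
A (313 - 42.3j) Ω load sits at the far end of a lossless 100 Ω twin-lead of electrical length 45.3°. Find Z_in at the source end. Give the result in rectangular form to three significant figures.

Z_in ≈ 52.5 − j75.2 Ω

tan(βl) = tan(45.3°) = 1.01
Z_in = Z_0·(Z_L + jZ_0·tanβl)/(Z_0 + jZ_L·tanβl)
     = 100·(313 + j58.8)/(143 + j316)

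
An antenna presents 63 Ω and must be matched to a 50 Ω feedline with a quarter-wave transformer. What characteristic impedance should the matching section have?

Z_qwt = √(Z_0·R_L) = √(50 × 63) = √3150

Z_qwt ≈ 56.1 Ω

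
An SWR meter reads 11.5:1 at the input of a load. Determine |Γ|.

|Γ| ≈ 0.84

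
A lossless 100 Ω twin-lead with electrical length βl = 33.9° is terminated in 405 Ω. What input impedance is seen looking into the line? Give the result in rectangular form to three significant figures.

Z_in ≈ 69.9 − j123 Ω

tan(βl) = tan(33.9°) = 0.672
Z_in = Z_0·(Z_L + jZ_0·tanβl)/(Z_0 + jZ_L·tanβl)
     = 100·(405 + j67.2)/(100 + j272)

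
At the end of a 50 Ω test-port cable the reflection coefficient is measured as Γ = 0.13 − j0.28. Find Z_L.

Z_L = Z_0·(1 + Γ)/(1 − Γ) = 50·(1.13 − j0.28)/(0.87 + j0.28)

Z_L ≈ 54.2 − j33.5 Ω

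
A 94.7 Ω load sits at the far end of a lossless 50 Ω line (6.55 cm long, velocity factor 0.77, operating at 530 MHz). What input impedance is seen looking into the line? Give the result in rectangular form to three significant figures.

Z_in ≈ 35.1 − j22.8 Ω

λ = v/f = 0.77·c / 530 MHz = 0.436 m
βl = 2π·l/λ = 2π × 0.15 = 54.1°
tan(βl) = tan(54.1°) = 1.38
Z_in = Z_0·(Z_L + jZ_0·tanβl)/(Z_0 + jZ_L·tanβl)
     = 50·(94.7 + j69.1)/(50 + j131)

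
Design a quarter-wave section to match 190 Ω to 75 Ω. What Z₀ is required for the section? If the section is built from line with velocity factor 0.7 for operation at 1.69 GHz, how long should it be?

Z_qwt ≈ 119 Ω; length ≈ 3.11 cm

Z_qwt = √(Z_0·R_L) = √(75 × 190) = √14250
λ = 0.7·c/f = 0.124 m, so l = λ/4 = 0.0311 m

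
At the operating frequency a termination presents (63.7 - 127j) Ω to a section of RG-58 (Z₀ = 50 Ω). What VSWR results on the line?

Γ = (Z_L − Z_0)/(Z_L + Z_0) = (13.7 − j127)/(113.7 − j127)
|Γ| = 128/170 = 0.749
VSWR = (1 + |Γ|)/(1 − |Γ|) = 1.75/0.251

VSWR ≈ 6.98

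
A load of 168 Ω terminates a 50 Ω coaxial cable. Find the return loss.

Γ = (168 − 50)/(168 + 50) = 0.541
RL = −20·log₁₀|Γ| = −20·log₁₀(0.541)

RL ≈ 5.33 dB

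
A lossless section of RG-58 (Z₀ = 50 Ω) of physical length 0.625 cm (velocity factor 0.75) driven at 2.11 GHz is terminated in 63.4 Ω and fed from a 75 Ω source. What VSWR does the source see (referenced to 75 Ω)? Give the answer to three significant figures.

λ = v/f = 0.75·c / 2.11 GHz = 0.107 m
βl = 2π·l/λ = 2π × 0.0586 = 21.1°
tan(βl) = 0.386
Z_in = Z_0·(Z_L + jZ_0·tanβl)/(Z_0 + jZ_L·tanβl) = 58.8 − j9.46 Ω
Γ_s = (Z_in − Z_s)/(Z_in + Z_s) = (-16.2 − j9.46)/(134 − j9.46), |Γ_s| = 0.14
VSWR = (1 + |Γ_s|)/(1 − |Γ_s|)

VSWR ≈ 1.33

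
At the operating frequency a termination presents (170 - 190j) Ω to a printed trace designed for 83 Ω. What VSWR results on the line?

Γ = (Z_L − Z_0)/(Z_L + Z_0) = (87 − j190)/(253 − j190)
|Γ| = 209/316 = 0.66
VSWR = (1 + |Γ|)/(1 − |Γ|) = 1.66/0.34

VSWR ≈ 4.89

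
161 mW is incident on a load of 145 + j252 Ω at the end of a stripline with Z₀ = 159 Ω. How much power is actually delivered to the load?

|Γ| = |(-14 + j252)/(304 + j252)| = 0.639
|Γ|² = 0.409
P_refl = |Γ|²·P_inc = 65.8 mW, P_del = (1 − |Γ|²)·P_inc = 95.2 mW

P_delivered ≈ 95.2 mW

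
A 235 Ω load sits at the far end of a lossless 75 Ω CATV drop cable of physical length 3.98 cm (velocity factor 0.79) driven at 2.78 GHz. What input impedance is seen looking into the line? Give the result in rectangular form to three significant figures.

λ = v/f = 0.79·c / 2.78 GHz = 0.0853 m
βl = 2π·l/λ = 2π × 0.467 = 168°
tan(βl) = tan(168°) = -0.211
Z_in = Z_0·(Z_L + jZ_0·tanβl)/(Z_0 + jZ_L·tanβl)
     = 75·(235 − j15.9)/(75 − j49.7)

Z_in ≈ 171 + j97.2 Ω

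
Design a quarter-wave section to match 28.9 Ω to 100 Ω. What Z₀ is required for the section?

Z_qwt = √(Z_0·R_L) = √(100 × 28.9) = √2890

Z_qwt ≈ 53.8 Ω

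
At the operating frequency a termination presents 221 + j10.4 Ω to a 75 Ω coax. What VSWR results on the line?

VSWR ≈ 2.95

Γ = (Z_L − Z_0)/(Z_L + Z_0) = (146 + j10.4)/(296 + j10.4)
|Γ| = 146/296 = 0.494
VSWR = (1 + |Γ|)/(1 − |Γ|) = 1.49/0.506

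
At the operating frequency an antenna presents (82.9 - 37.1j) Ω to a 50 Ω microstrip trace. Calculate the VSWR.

VSWR ≈ 2.12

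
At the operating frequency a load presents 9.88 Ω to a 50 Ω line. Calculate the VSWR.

Γ = (9.88 − 50)/(9.88 + 50) = -0.67
VSWR = (1 + 0.67)/(1 − 0.67)

VSWR ≈ 5.06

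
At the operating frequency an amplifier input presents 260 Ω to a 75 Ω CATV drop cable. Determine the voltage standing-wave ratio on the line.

VSWR ≈ 3.47

For a purely resistive load, VSWR = R_L/Z_0 or Z_0/R_L (whichever > 1) = 260/75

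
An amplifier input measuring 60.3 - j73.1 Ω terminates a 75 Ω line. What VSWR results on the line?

VSWR ≈ 2.88

Γ = (Z_L − Z_0)/(Z_L + Z_0) = (-14.7 − j73.1)/(135.3 − j73.1)
|Γ| = 74.6/154 = 0.485
VSWR = (1 + |Γ|)/(1 − |Γ|) = 1.48/0.515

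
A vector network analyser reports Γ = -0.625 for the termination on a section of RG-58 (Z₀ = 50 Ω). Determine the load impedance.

Z_L ≈ 11.5 Ω

Z_L = Z_0·(1 + Γ)/(1 − Γ) = 50·(0.375)/(1.62)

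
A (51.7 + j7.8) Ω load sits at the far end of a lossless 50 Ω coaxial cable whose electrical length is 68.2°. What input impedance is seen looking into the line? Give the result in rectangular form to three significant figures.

tan(βl) = tan(68.2°) = 2.5
Z_in = Z_0·(Z_L + jZ_0·tanβl)/(Z_0 + jZ_L·tanβl)
     = 50·(51.7 + j133)/(30.5 + j129)

Z_in ≈ 53.1 − j7.46 Ω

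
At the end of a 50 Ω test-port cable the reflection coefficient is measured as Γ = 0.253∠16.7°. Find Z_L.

Z_L ≈ 80.8 + j12.5 Ω

Z_L = Z_0·(1 + Γ)/(1 − Γ) = 50·(1.24 + j0.0727)/(0.758 − j0.0727)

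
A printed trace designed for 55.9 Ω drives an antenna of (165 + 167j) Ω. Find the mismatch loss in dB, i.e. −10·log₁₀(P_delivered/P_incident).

Γ = (109.1 + j167)/(220.9 + j167), |Γ| = 0.72
|Γ|² = 0.519, so P_del/P_inc = 1 − |Γ|² = 0.481
ML = −10·log₁₀(1 − |Γ|²)

mismatch loss ≈ 3.18 dB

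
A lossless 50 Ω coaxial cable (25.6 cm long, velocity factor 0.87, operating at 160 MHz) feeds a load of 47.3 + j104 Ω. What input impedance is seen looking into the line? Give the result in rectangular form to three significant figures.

λ = v/f = 0.87·c / 160 MHz = 1.63 m
βl = 2π·l/λ = 2π × 0.157 = 56.5°
tan(βl) = tan(56.5°) = 1.51
Z_in = Z_0·(Z_L + jZ_0·tanβl)/(Z_0 + jZ_L·tanβl)
     = 50·(47.3 + j180)/(-107 + j71.5)

Z_in ≈ 23.4 − j68.2 Ω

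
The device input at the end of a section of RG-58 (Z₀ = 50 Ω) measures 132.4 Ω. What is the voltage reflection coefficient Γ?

Γ = 0.452

Γ = (Z_L − Z_0)/(Z_L + Z_0) = (132.4 − 50)/(132.4 + 50) = 82.4/182.4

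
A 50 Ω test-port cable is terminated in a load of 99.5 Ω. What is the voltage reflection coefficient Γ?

Γ = 0.331

Γ = (Z_L − Z_0)/(Z_L + Z_0) = (99.5 − 50)/(99.5 + 50) = 49.5/149.5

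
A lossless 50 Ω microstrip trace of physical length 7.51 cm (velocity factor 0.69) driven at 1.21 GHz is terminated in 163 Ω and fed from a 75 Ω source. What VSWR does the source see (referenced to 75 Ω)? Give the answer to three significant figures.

λ = v/f = 0.69·c / 1.21 GHz = 0.171 m
βl = 2π·l/λ = 2π × 0.439 = 158°
tan(βl) = -0.403
Z_in = Z_0·(Z_L + jZ_0·tanβl)/(Z_0 + jZ_L·tanβl) = 69.5 + j71.2 Ω
Γ_s = (Z_in − Z_s)/(Z_in + Z_s) = (-5.54 + j71.2)/(144 + j71.2), |Γ_s| = 0.443
VSWR = (1 + |Γ_s|)/(1 − |Γ_s|)

VSWR ≈ 2.59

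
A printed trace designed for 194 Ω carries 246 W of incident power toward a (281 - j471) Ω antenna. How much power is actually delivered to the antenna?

P_delivered ≈ 120 W

|Γ| = |(87 − j471)/(475 − j471)| = 0.716
|Γ|² = 0.513
P_refl = |Γ|²·P_inc = 126 W, P_del = (1 − |Γ|²)·P_inc = 120 W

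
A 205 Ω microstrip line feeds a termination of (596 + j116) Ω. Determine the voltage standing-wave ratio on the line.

VSWR ≈ 3.03

Γ = (Z_L − Z_0)/(Z_L + Z_0) = (391 + j116)/(801 + j116)
|Γ| = 408/809 = 0.504
VSWR = (1 + |Γ|)/(1 − |Γ|) = 1.5/0.496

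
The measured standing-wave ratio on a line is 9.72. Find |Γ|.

|Γ| = (S − 1)/(S + 1) = (9.72 − 1)/(9.72 + 1) = 8.72/10.7

|Γ| ≈ 0.813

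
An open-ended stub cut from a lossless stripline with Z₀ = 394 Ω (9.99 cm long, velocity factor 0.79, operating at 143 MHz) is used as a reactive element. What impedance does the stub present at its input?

Z_in ≈ −j990 Ω

λ = v/f = 0.79·c / 143 MHz = 1.66 m
βl = 2π·l/λ = 2π × 0.0603 = 21.7°
tan(βl) = 0.398
For an open-ended stub, Z_in = −jZ_0·cot(βl) = −jZ_0/tan(βl)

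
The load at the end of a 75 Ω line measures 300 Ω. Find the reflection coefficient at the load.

Γ = 0.6

Γ = (Z_L − Z_0)/(Z_L + Z_0) = (300 − 75)/(300 + 75) = 225/375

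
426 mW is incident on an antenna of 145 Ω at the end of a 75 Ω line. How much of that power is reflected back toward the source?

Γ = (145 − 75)/(145 + 75) = 0.318
|Γ|² = 0.101
P_refl = |Γ|²·P_inc = 43.1 mW, P_del = (1 − |Γ|²)·P_inc = 383 mW

P_reflected ≈ 43.1 mW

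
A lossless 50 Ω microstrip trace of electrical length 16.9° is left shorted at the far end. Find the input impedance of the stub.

Z_in ≈ +j15.2 Ω

tan(βl) = 0.304
For a shorted stub, Z_in = jZ_0·tan(βl)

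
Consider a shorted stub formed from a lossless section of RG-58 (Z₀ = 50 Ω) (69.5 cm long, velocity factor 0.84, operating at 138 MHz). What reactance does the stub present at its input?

λ = v/f = 0.84·c / 138 MHz = 1.83 m
βl = 2π·l/λ = 2π × 0.381 = 137°
tan(βl) = -0.932
For a shorted stub, Z_in = jZ_0·tan(βl)

X_in ≈ -46.6 Ω (capacitive)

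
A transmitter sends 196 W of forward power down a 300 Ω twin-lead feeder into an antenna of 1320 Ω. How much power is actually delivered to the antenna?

P_delivered ≈ 118 W

Γ = (1320 − 300)/(1320 + 300) = 0.63
|Γ|² = 0.396
P_refl = |Γ|²·P_inc = 77.7 W, P_del = (1 − |Γ|²)·P_inc = 118 W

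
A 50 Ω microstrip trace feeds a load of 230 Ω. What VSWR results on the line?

Γ = (230 − 50)/(230 + 50) = 0.643
VSWR = (1 + 0.643)/(1 − 0.643)

VSWR ≈ 4.6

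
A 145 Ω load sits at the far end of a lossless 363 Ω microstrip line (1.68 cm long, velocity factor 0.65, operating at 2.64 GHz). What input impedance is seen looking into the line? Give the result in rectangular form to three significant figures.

λ = v/f = 0.65·c / 2.64 GHz = 0.0739 m
βl = 2π·l/λ = 2π × 0.227 = 81.9°
tan(βl) = tan(81.9°) = 7.01
Z_in = Z_0·(Z_L + jZ_0·tanβl)/(Z_0 + jZ_L·tanβl)
     = 363·(145 + j2540)/(363 + j1020)

Z_in ≈ 822 + j242 Ω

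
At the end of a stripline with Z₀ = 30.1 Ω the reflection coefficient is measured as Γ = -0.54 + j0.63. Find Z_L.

Z_L = Z_0·(1 + Γ)/(1 − Γ) = 30.1·(0.46 + j0.63)/(1.54 − j0.63)

Z_L ≈ 3.39 + j13.7 Ω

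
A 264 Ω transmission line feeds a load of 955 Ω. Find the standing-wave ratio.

For a purely resistive load, VSWR = R_L/Z_0 or Z_0/R_L (whichever > 1) = 955/264

VSWR ≈ 3.62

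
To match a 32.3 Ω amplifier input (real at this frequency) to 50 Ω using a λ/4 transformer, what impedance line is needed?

Z_qwt = √(Z_0·R_L) = √(50 × 32.3) = √1615

Z_qwt ≈ 40.2 Ω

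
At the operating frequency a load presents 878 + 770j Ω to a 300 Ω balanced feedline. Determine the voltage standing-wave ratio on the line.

Γ = (Z_L − Z_0)/(Z_L + Z_0) = (578 + j770)/(1178 + j770)
|Γ| = 963/1410 = 0.684
VSWR = (1 + |Γ|)/(1 − |Γ|) = 1.68/0.316

VSWR ≈ 5.33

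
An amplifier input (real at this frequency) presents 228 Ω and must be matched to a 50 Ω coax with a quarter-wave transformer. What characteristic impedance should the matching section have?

Z_qwt ≈ 107 Ω

Z_qwt = √(Z_0·R_L) = √(50 × 228) = √11400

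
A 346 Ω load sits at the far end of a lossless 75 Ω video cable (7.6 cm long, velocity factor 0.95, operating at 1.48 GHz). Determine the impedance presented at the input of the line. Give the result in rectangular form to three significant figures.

λ = v/f = 0.95·c / 1.48 GHz = 0.193 m
βl = 2π·l/λ = 2π × 0.395 = 142°
tan(βl) = tan(142°) = -0.779
Z_in = Z_0·(Z_L + jZ_0·tanβl)/(Z_0 + jZ_L·tanβl)
     = 75·(346 − j58.4)/(75 − j270)

Z_in ≈ 40 + j85.2 Ω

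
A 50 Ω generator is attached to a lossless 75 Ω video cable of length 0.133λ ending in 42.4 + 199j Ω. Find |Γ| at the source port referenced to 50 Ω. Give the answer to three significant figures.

|Γ| ≈ 0.902

βl = 2π × 0.133 = 47.9°
tan(βl) = 1.11
Z_in = Z_0·(Z_L + jZ_0·tanβl)/(Z_0 + jZ_L·tanβl) = 22.8 − j138 Ω
Γ_s = (Z_in − Z_s)/(Z_in + Z_s) = (-27.2 − j138)/(72.8 − j138), |Γ_s| = 0.902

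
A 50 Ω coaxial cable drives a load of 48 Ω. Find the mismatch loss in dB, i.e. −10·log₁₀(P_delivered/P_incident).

mismatch loss ≈ 0.00181 dB

Γ = (48 − 50)/(48 + 50) = -0.0204
|Γ|² = 0.000416, so P_del/P_inc = 1 − |Γ|² = 1
ML = −10·log₁₀(1 − |Γ|²)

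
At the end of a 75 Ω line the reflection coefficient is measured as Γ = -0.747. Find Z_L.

Z_L ≈ 10.9 Ω

Z_L = Z_0·(1 + Γ)/(1 − Γ) = 75·(0.253)/(1.75)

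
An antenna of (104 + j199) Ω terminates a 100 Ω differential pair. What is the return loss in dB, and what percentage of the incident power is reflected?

Γ = (4 + j199)/(204 + j199), |Γ| = 0.698
RL = −20·log₁₀(0.698) = 3.12 dB
P_refl/P_inc = |Γ|² = 0.488

RL ≈ 3.12 dB; 48.8% of incident power reflected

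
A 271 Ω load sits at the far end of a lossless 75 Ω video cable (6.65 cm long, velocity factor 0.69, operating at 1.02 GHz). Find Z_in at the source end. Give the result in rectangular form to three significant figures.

λ = v/f = 0.69·c / 1.02 GHz = 0.203 m
βl = 2π·l/λ = 2π × 0.328 = 118°
tan(βl) = tan(118°) = -1.88
Z_in = Z_0·(Z_L + jZ_0·tanβl)/(Z_0 + jZ_L·tanβl)
     = 75·(271 − j141)/(75 − j510)

Z_in ≈ 26 + j36 Ω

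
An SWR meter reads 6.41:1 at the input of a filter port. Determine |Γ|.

|Γ| ≈ 0.73

|Γ| = (S − 1)/(S + 1) = (6.41 − 1)/(6.41 + 1) = 5.41/7.41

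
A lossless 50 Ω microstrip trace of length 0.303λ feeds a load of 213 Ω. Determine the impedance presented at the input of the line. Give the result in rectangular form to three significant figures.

Z_in ≈ 13.1 + j16.2 Ω

βl = 2π × 0.303 = 109°
tan(βl) = tan(109°) = -2.89
Z_in = Z_0·(Z_L + jZ_0·tanβl)/(Z_0 + jZ_L·tanβl)
     = 50·(213 − j145)/(50 − j616)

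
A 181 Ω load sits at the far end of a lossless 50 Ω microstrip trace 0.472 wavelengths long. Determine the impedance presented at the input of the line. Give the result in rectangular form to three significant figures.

βl = 2π × 0.472 = 170°
tan(βl) = tan(170°) = -0.178
Z_in = Z_0·(Z_L + jZ_0·tanβl)/(Z_0 + jZ_L·tanβl)
     = 50·(181 − j8.89)/(50 − j32.2)

Z_in ≈ 132 + j76.1 Ω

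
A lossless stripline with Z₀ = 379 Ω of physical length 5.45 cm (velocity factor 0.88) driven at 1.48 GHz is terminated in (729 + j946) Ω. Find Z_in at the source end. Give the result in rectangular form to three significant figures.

Z_in ≈ 69.5 + j34.6 Ω

λ = v/f = 0.88·c / 1.48 GHz = 0.178 m
βl = 2π·l/λ = 2π × 0.306 = 110°
tan(βl) = tan(110°) = -2.75
Z_in = Z_0·(Z_L + jZ_0·tanβl)/(Z_0 + jZ_L·tanβl)
     = 379·(729 − j95.8)/(2980 − j2000)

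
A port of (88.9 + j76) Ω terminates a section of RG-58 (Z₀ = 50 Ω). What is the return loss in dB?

RL ≈ 5.36 dB

Γ = (38.9 + j76)/(138.9 + j76), |Γ| = 0.539
RL = −20·log₁₀|Γ| = −20·log₁₀(0.539)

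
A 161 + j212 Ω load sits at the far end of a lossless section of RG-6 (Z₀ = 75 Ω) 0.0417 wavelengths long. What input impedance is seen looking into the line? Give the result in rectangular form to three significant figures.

βl = 2π × 0.0417 = 15°
tan(βl) = tan(15°) = 0.268
Z_in = Z_0·(Z_L + jZ_0·tanβl)/(Z_0 + jZ_L·tanβl)
     = 75·(161 + j232)/(18.1 + j43.2)

Z_in ≈ 443 − j93.7 Ω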